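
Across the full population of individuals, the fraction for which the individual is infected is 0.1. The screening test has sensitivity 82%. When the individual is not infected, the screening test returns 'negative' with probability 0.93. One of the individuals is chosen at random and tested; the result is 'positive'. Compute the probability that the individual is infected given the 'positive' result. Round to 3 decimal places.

P(H | E) ≈ 0.566

Let H be the event that the individual is infected. P(H) = 0.1, so P(¬H) = 0.9. With E the 'positive' result, P(E|H) = 0.82 and P(E|¬H) = 0.07.
P(E) = 0.82·0.1 + 0.07·0.9 = 0.082000 + 0.063000 = 0.14500.
By Bayes' theorem, P(H|E) = 0.082000 / 0.14500 = 0.566.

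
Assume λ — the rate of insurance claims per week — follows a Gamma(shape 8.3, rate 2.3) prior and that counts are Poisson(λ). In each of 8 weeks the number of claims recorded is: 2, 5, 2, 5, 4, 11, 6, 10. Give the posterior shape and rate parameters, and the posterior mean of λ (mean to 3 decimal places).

Total count ∑xᵢ = 45 over n = 8 weeks.
Gamma is conjugate to the Poisson likelihood: posterior is Gamma(shape = 8.3+45 = 53.3, rate = 2.3+8 = 10.3).
Posterior mean = shape/rate = 53.3/10.3 = 5.175.

Posterior: Gamma(shape=53.3, rate=10.3); mean ≈ 5.175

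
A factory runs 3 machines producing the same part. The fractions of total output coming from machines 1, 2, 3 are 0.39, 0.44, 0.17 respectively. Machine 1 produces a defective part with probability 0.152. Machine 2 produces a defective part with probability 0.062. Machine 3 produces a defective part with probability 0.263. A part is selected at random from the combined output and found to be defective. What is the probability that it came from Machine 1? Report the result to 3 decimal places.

Posterior probability ≈ 0.452

Tabulate prior·likelihood by source: [1] prior 0.39, lik 0.152, product 0.05928; [2] prior 0.44, lik 0.062, product 0.02728; [3] prior 0.17, lik 0.263, product 0.04471.
Normalizing constant = 0.13127; the posterior for Machine 1 is its product over the sum, 0.05928/0.13127 = 0.452.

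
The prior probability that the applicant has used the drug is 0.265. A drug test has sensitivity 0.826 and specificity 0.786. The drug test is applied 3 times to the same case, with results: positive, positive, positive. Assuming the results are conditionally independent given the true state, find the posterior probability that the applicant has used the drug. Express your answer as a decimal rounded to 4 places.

Posterior P(H) ≈ 0.9540

With H the event that the applicant has used the drug, the joint likelihood of the observed sequence is P(data|H) = 0.826·0.826·0.826 = 0.56356 and P(data|¬H) = 0.214·0.214·0.214 = 0.0098003.
Bayes: P(H|data) = 0.265·0.56356 / (0.265·0.56356 + 0.735·0.0098003) = 0.14934/0.15655 = 0.9540.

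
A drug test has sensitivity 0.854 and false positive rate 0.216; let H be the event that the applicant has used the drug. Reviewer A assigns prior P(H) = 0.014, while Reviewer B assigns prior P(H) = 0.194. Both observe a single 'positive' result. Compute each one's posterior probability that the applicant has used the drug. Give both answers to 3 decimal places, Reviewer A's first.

Reviewer A: 0.053; Reviewer B: 0.488

P('+'|H) = 0.854, P('+'|¬H) = 0.216.
Reviewer A: numerator 0.854·0.014 = 0.011956; evidence = 0.011956+0.216·0.986 = 0.22493; posterior = 0.053.
Reviewer B: numerator 0.854·0.194 = 0.16568; evidence = 0.16568+0.216·0.806 = 0.33977; posterior = 0.488.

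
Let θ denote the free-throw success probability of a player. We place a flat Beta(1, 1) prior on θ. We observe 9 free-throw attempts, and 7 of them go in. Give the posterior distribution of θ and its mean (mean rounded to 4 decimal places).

Observing 7 successes and 2 failures updates Beta(1, 1) by adding the success and failure counts to the two shape parameters: α = 1+7 = 8, β = 1+2 = 3.
E[θ | data] = 8/(8+3) = 0.7273.

Posterior: Beta(8, 3); mean ≈ 0.7273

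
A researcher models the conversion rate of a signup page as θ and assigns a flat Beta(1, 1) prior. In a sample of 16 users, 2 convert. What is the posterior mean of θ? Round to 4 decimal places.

Observing 2 successes and 14 failures updates Beta(1, 1) by adding the success and failure counts to the two shape parameters: α = 1+2 = 3, β = 1+14 = 15.
Posterior mean = α/(α+β) = 3/18 = 0.1667.

Posterior mean ≈ 0.1667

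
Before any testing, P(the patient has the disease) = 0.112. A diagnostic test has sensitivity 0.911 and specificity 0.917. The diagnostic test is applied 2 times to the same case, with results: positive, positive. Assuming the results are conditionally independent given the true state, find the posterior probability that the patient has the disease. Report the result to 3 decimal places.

With H the event that the patient has the disease, the joint likelihood of the observed sequence is P(data|H) = 0.911·0.911 = 0.82992 and P(data|¬H) = 0.083·0.083 = 0.0068890.
Bayes: P(H|data) = 0.112·0.82992 / (0.112·0.82992 + 0.888·0.0068890) = 0.092951/0.099069 = 0.9383.

Posterior P(H) ≈ 0.938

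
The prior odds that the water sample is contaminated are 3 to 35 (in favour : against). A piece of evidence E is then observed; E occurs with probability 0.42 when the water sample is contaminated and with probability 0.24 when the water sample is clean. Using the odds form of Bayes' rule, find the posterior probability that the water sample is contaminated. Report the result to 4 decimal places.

Posterior probability ≈ 0.1304

Prior odds = 3/35 = 0.085714. In log-odds, ln(0.085714) = -2.4567.
Add log likelihood ratio: ln(1.7500) = 0.55962.
Posterior log-odds = -1.8971, so posterior odds = exp(-1.8971) = 0.15000. Converting, P(H|E) = 0.15000/1.1500 = 0.1304.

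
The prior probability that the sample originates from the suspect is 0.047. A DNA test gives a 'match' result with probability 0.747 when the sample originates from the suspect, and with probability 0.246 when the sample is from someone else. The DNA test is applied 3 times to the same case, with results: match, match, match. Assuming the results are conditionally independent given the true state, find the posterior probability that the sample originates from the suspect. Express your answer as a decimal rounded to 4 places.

Posterior P(H) ≈ 0.5800

Let H be the event that the sample originates from the suspect; start with P(H) = 0.047. P('match'|H) = 0.747, P('match'|¬H) = 0.246.
Update on result 1 ('match'): P(H) ← 0.747·0.0470 / (0.747·0.0470 + 0.246·0.9530) = 0.035109/0.26955 = 0.1303.
Update on result 2 ('match'): P(H) ← 0.747·0.1303 / (0.747·0.1303 + 0.246·0.8697) = 0.097298/0.31126 = 0.3126.
Update on result 3 ('match'): P(H) ← 0.747·0.3126 / (0.747·0.3126 + 0.246·0.6874) = 0.23351/0.40261 = 0.5800.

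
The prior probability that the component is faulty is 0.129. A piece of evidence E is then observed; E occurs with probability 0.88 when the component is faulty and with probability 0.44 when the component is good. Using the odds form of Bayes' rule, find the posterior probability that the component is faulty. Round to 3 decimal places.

Posterior probability ≈ 0.229

Prior odds = 0.129/(1−0.129) = 0.14811.
Likelihood ratio for E = 0.88/0.44 = 2.0000.
Posterior odds = prior odds × LR = 0.29621.
Posterior probability = odds/(1+odds) = 0.29621/1.2962 = 0.229.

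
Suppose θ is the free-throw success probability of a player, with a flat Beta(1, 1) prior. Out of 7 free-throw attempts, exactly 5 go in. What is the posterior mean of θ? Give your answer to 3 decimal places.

Observing 5 successes and 2 failures updates Beta(1, 1) by adding the success and failure counts to the two shape parameters: α = 1+5 = 6, β = 1+2 = 3.
Posterior mean = α/(α+β) = 6/9 = 0.667.

Posterior mean ≈ 0.667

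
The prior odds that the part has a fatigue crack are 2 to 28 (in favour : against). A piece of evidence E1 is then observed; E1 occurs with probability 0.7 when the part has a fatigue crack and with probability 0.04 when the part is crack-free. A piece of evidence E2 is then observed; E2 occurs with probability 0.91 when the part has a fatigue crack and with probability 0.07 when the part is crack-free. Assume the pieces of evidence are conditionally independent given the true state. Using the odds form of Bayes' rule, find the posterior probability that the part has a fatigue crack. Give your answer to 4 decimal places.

Prior odds = 2/28 = 0.071429.
Likelihood ratio for E1 = 0.7/0.04 = 17.500.
Likelihood ratio for E2 = 0.91/0.07 = 13.000.
Posterior odds = prior odds × LR₁ × LR₂ = 16.250.
Posterior probability = odds/(1+odds) = 16.250/17.250 = 0.9420.

Posterior probability ≈ 0.9420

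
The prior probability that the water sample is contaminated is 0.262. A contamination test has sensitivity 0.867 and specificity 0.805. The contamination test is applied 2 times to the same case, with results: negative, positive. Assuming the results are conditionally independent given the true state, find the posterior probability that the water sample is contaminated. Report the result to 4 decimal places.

Posterior P(H) ≈ 0.2068

With H the event that the water sample is contaminated, the joint likelihood of the observed sequence is P(data|H) = 0.133·0.867 = 0.11531 and P(data|¬H) = 0.805·0.195 = 0.15698.
Bayes: P(H|data) = 0.262·0.11531 / (0.262·0.11531 + 0.738·0.15698) = 0.030211/0.14606 = 0.2068.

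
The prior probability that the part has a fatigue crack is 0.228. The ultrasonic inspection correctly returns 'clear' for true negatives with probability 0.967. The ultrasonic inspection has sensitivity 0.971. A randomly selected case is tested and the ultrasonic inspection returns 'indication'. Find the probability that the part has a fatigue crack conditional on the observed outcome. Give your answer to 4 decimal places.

P(H | E) ≈ 0.8968

Write H for 'the part has a fatigue crack'. Prior odds H:¬H = 0.228/0.772 = 0.29534. For the 'indication' outcome, the likelihood ratio is 0.971/0.033 = 29.424.
Posterior odds = 0.29534 × 29.424 = 8.6901, so P(H|E) = 8.6901/(1+8.6901) = 0.8968.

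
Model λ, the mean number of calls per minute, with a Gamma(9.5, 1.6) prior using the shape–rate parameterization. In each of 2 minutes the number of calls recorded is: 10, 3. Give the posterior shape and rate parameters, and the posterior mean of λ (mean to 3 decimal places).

Total count ∑xᵢ = 13 over n = 2 minutes.
Gamma is conjugate to the Poisson likelihood: posterior is Gamma(shape = 9.5+13 = 22.5, rate = 1.6+2 = 3.6).
E[λ | data] = 22.5/3.6 = 6.250.

Posterior: Gamma(shape=22.5, rate=3.6); mean ≈ 6.250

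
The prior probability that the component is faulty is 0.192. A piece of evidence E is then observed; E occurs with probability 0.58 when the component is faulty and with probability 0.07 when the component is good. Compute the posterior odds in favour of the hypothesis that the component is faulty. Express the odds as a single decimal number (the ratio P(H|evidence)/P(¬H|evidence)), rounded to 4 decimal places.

Prior odds = 0.192/(1−0.192) = 0.23762.
Likelihood ratio for E = 0.58/0.07 = 8.2857.
Posterior odds = prior odds × LR = 1.9689.

Posterior odds ≈ 1.9689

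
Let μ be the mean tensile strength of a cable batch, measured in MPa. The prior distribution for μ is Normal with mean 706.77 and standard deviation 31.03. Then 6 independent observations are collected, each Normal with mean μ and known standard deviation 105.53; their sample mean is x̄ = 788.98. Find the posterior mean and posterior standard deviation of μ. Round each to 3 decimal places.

Prior precision 1/τ₀² = 1/31.03² = 0.00103857; data precision n/σ² = 6/105.53² = 0.00053876.
Posterior precision = 0.00103857 + 0.00053876 = 0.00157734, giving posterior SD = 1/√0.00157734 = 25.179.
Posterior mean = (0.00103857·706.77 + 0.00053876·788.98) / 0.00157734 = 734.850.

Posterior mean ≈ 734.850; posterior SD ≈ 25.179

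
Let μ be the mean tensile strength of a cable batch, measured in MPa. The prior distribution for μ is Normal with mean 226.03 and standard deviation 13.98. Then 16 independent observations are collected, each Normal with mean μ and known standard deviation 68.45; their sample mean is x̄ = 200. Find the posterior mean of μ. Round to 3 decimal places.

Prior precision 1/τ₀² = 1/13.98² = 0.00511665; data precision n/σ² = 16/68.45² = 0.00341486.
Posterior precision = 0.00511665 + 0.00341486 = 0.00853151.
Posterior mean = (0.00511665·226.03 + 0.00341486·200) / 0.00853151 = 215.611.

Posterior mean ≈ 215.611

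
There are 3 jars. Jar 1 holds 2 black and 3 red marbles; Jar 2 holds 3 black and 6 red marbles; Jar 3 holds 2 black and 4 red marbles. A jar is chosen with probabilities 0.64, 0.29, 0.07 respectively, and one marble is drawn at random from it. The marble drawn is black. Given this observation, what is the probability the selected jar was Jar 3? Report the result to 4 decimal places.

P(black|Jar 1) = 0.4; P(black|Jar 2) = 0.3333; P(black|Jar 3) = 0.3333.
Prior × likelihood for each source: 0.64·0.4=0.2560, 0.29·0.3333=0.09667, 0.07·0.3333=0.02333. Summing gives P(black) = 0.37600.
P(Jar 3 | black) = 0.02333 / 0.37600 = 0.0621.

Posterior probability ≈ 0.0621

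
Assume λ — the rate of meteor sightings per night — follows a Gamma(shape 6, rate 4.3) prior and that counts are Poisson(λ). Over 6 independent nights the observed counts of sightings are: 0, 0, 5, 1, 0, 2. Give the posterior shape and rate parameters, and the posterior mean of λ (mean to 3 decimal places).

The Poisson likelihood adds the total count to the shape and the number of exposure periods to the rate. Here ∑xᵢ = 8 and n = 6, so shape 6→14 and rate 4.3→10.3.
E[λ | data] = 14/10.3 = 1.359.

Posterior: Gamma(shape=14, rate=10.3); mean ≈ 1.359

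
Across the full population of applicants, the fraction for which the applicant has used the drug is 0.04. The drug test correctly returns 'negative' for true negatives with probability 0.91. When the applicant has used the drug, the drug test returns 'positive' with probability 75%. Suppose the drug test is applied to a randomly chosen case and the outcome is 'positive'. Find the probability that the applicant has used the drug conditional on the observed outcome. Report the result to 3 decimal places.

P(H | E) ≈ 0.258

Let H be the event that the applicant has used the drug. P(H) = 0.04, so P(¬H) = 0.96. With E the 'positive' result, P(E|H) = 0.75 and P(E|¬H) = 0.09.
P(E) = 0.75·0.04 + 0.09·0.96 = 0.030000 + 0.086400 = 0.11640.
By Bayes' theorem, P(H|E) = 0.030000 / 0.11640 = 0.258.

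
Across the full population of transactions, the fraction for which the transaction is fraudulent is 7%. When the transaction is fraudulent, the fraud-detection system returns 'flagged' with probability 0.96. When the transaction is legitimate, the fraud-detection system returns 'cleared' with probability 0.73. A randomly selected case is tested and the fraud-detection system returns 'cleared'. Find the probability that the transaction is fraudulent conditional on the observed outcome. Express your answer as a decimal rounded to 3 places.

Write H for 'the transaction is fraudulent'. Prior odds H:¬H = 0.07/0.93 = 0.075269. For the 'cleared' outcome, the likelihood ratio is 0.04/0.73 = 0.054795.
Posterior odds = 0.075269 × 0.054795 = 0.0041243, so P(H|E) = 0.0041243/(1+0.0041243) = 0.004.

P(H | E) ≈ 0.004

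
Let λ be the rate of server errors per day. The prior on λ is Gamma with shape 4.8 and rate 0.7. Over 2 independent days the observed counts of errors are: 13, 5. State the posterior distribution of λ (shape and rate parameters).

Posterior: Gamma(shape=22.8, rate=2.7)

Total count ∑xᵢ = 18 over n = 2 days.
Gamma is conjugate to the Poisson likelihood: posterior is Gamma(shape = 4.8+18 = 22.8, rate = 0.7+2 = 2.7).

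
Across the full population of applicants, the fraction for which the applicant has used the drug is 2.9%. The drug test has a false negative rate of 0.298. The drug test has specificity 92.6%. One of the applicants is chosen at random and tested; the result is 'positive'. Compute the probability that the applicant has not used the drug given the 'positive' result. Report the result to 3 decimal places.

Let H be the event that the applicant has used the drug. P(H) = 0.029, so P(¬H) = 0.971. With E the 'positive' result, P(E|H) = 0.702 and P(E|¬H) = 0.074.
P(E) = 0.702·0.029 + 0.074·0.971 = 0.020358 + 0.071854 = 0.092212.
By Bayes' theorem, P(H|E) = 0.020358 / 0.092212 = 0.221. Hence P(¬H|E) = 1 − 0.221 = 0.779.

P(¬H | E) ≈ 0.779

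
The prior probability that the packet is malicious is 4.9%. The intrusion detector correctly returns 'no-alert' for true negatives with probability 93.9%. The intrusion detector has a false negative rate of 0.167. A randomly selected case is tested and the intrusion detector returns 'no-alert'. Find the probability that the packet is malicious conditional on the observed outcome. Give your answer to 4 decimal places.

Let H be the event that the packet is malicious. P(H) = 0.049, so P(¬H) = 0.951. With E the 'no-alert' result, P(E|H) = 0.167 and P(E|¬H) = 0.939.
P(E) = 0.167·0.049 + 0.939·0.951 = 0.0081830 + 0.89299 = 0.90117.
By Bayes' theorem, P(H|E) = 0.0081830 / 0.90117 = 0.0091.

P(H | E) ≈ 0.0091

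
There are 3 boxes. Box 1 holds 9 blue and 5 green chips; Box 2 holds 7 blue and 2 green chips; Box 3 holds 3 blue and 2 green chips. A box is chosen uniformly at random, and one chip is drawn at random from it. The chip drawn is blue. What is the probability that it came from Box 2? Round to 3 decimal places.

P(blue|Box 1) = 0.6429; P(blue|Box 2) = 0.7778; P(blue|Box 3) = 0.6.
Prior × likelihood for each source: 0.333333·0.6429=0.2143, 0.333333·0.7778=0.2593, 0.333333·0.6=0.2000. Summing gives P(blue) = 0.67354.
P(Box 2 | blue) = 0.2593 / 0.67354 = 0.385.

Posterior probability ≈ 0.385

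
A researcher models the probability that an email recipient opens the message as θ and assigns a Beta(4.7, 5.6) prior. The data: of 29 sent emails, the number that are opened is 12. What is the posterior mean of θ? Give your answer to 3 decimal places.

The binomial likelihood is conjugate to the Beta prior: with 12 successes and 17 failures, the posterior is Beta(4.7+12, 5.6+17) = Beta(16.7, 22.6).
E[θ | data] = 16.7/(16.7+22.6) = 0.425.

Posterior mean ≈ 0.425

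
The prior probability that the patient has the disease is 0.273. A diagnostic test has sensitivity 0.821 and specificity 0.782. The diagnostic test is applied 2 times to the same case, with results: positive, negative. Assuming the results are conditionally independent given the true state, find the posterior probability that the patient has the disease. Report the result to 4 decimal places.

Let H be the event that the patient has the disease; start with P(H) = 0.273. P('positive'|H) = 0.821, P('positive'|¬H) = 0.218.
Update on result 1 ('positive'): P(H) ← 0.821·0.2730 / (0.821·0.2730 + 0.218·0.7270) = 0.22413/0.38262 = 0.5858.
Update on result 2 ('negative'): P(H) ← 0.179·0.5858 / (0.179·0.5858 + 0.782·0.4142) = 0.10486/0.42877 = 0.2445.

Posterior P(H) ≈ 0.2445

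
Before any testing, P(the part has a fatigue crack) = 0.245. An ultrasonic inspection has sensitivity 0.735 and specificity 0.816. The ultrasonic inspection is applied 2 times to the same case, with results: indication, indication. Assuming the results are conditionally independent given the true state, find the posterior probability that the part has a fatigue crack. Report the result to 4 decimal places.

Posterior P(H) ≈ 0.8381

With H the event that the part has a fatigue crack, the joint likelihood of the observed sequence is P(data|H) = 0.735·0.735 = 0.54022 and P(data|¬H) = 0.184·0.184 = 0.033856.
Bayes: P(H|data) = 0.245·0.54022 / (0.245·0.54022 + 0.755·0.033856) = 0.13236/0.15792 = 0.8381.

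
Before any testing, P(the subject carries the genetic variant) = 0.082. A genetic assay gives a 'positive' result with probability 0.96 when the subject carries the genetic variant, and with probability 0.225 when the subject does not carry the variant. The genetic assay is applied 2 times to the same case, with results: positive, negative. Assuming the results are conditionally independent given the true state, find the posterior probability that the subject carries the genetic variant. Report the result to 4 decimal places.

Posterior P(H) ≈ 0.0193

Let H be the event that the subject carries the genetic variant; start with P(H) = 0.082. P('positive'|H) = 0.96, P('positive'|¬H) = 0.225.
Update on result 1 ('positive'): P(H) ← 0.96·0.0820 / (0.96·0.0820 + 0.225·0.9180) = 0.078720/0.28527 = 0.2759.
Update on result 2 ('negative'): P(H) ← 0.04·0.2759 / (0.04·0.2759 + 0.775·0.7241) = 0.011038/0.57218 = 0.0193.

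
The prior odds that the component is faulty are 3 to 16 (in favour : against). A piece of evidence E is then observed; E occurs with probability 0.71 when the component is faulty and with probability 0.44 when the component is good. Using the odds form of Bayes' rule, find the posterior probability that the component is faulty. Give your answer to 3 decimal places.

Posterior probability ≈ 0.232

Prior odds = 3/16 = 0.18750. In log-odds, ln(0.18750) = -1.6740.
Add log likelihood ratio: ln(1.6136) = 0.47849.
Posterior log-odds = -1.1955, so posterior odds = exp(-1.1955) = 0.30256. Converting, P(H|E) = 0.30256/1.3026 = 0.232.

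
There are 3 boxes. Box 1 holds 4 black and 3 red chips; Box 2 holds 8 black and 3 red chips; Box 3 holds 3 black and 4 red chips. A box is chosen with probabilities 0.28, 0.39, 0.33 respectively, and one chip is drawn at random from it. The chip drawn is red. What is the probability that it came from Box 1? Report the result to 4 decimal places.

Posterior probability ≈ 0.2892

Tabulate prior·likelihood by source: [1] prior 0.28, lik 0.4286, product 0.1200; [2] prior 0.39, lik 0.2727, product 0.1064; [3] prior 0.33, lik 0.5714, product 0.1886.
Normalizing constant = 0.41494; the posterior for Box 1 is its product over the sum, 0.1200/0.41494 = 0.2892.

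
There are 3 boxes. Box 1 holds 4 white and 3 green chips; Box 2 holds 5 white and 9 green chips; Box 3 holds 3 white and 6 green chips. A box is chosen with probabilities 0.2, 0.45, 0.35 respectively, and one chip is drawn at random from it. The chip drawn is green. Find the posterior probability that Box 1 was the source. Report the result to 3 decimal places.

Posterior probability ≈ 0.141

P(green|Box 1) = 0.4286; P(green|Box 2) = 0.6429; P(green|Box 3) = 0.6667.
Prior × likelihood for each source: 0.2·0.4286=0.08571, 0.45·0.6429=0.2893, 0.35·0.6667=0.2333. Summing gives P(green) = 0.60833.
P(Box 1 | green) = 0.08571 / 0.60833 = 0.141.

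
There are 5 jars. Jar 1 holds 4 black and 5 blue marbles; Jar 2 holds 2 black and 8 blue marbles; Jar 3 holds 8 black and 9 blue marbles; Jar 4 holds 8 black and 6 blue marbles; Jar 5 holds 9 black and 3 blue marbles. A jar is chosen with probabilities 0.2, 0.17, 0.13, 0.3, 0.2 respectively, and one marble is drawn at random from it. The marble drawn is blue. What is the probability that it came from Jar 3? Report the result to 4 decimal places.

P(blue|Jar 1) = 0.5556; P(blue|Jar 2) = 0.8; P(blue|Jar 3) = 0.5294; P(blue|Jar 4) = 0.4286; P(blue|Jar 5) = 0.25.
Prior × likelihood for each source: 0.2·0.5556=0.1111, 0.17·0.8=0.1360, 0.13·0.5294=0.06882, 0.3·0.4286=0.1286, 0.2·0.25=0.05000. Summing gives P(blue) = 0.49451.
P(Jar 3 | blue) = 0.06882 / 0.49451 = 0.1392.

Posterior probability ≈ 0.1392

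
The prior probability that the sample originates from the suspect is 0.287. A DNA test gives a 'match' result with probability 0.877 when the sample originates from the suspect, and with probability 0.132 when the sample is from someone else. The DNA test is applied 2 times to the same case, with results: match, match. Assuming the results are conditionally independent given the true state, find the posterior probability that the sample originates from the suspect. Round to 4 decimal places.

With H the event that the sample originates from the suspect, the joint likelihood of the observed sequence is P(data|H) = 0.877·0.877 = 0.76913 and P(data|¬H) = 0.132·0.132 = 0.017424.
Bayes: P(H|data) = 0.287·0.76913 / (0.287·0.76913 + 0.713·0.017424) = 0.22074/0.23316 = 0.9467.

Posterior P(H) ≈ 0.9467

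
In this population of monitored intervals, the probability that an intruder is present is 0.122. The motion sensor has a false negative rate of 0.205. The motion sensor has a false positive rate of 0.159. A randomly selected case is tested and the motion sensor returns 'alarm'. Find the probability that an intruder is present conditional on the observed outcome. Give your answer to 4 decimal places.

Write H for 'an intruder is present'. Prior odds H:¬H = 0.122/0.878 = 0.13895. For the 'alarm' outcome, the likelihood ratio is 0.795/0.159 = 5.0000.
Posterior odds = 0.13895 × 5.0000 = 0.69476, so P(H|E) = 0.69476/(1+0.69476) = 0.4099.

P(H | E) ≈ 0.4099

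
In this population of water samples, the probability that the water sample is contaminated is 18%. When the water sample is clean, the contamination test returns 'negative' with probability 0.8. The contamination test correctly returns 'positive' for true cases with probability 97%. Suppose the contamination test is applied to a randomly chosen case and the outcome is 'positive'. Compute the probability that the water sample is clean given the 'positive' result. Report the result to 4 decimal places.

P(¬H | E) ≈ 0.4843

Let H be the event that the water sample is contaminated. P(H) = 0.18, so P(¬H) = 0.82. With E the 'positive' result, P(E|H) = 0.97 and P(E|¬H) = 0.2.
P(E) = 0.97·0.18 + 0.2·0.82 = 0.17460 + 0.16400 = 0.33860.
By Bayes' theorem, P(H|E) = 0.17460 / 0.33860 = 0.5157. Hence P(¬H|E) = 1 − 0.5157 = 0.4843.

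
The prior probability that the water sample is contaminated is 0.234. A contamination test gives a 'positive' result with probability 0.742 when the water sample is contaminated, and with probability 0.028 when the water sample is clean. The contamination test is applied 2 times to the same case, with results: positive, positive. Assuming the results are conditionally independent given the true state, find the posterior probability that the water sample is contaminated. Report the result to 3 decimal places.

With H the event that the water sample is contaminated, the joint likelihood of the observed sequence is P(data|H) = 0.742·0.742 = 0.55056 and P(data|¬H) = 0.028·0.028 = 0.00078400.
Bayes: P(H|data) = 0.234·0.55056 / (0.234·0.55056 + 0.766·0.00078400) = 0.12883/0.12943 = 0.9954.

Posterior P(H) ≈ 0.995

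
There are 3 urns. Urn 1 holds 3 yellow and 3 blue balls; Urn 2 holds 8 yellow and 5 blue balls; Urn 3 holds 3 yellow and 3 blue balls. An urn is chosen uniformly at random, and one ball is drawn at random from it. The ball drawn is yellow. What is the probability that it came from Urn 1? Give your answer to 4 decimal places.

Posterior probability ≈ 0.3095

P(yellow|Urn 1) = 0.5; P(yellow|Urn 2) = 0.6154; P(yellow|Urn 3) = 0.5.
Prior × likelihood for each source: 0.333333·0.5=0.1667, 0.333333·0.6154=0.2051, 0.333333·0.5=0.1667. Summing gives P(yellow) = 0.53846.
P(Urn 1 | yellow) = 0.1667 / 0.53846 = 0.3095.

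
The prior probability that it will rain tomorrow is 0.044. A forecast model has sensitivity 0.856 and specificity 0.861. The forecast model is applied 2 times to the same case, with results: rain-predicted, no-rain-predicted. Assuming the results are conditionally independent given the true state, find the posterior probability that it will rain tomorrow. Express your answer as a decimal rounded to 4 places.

Let H be the event that it will rain tomorrow; start with P(H) = 0.044. P('rain-predicted'|H) = 0.856, P('rain-predicted'|¬H) = 0.139.
Update on result 1 ('rain-predicted'): P(H) ← 0.856·0.0440 / (0.856·0.0440 + 0.139·0.9560) = 0.037664/0.17055 = 0.2208.
Update on result 2 ('no-rain-predicted'): P(H) ← 0.144·0.2208 / (0.144·0.2208 + 0.861·0.7792) = 0.031801/0.70266 = 0.0453.

Posterior P(H) ≈ 0.0453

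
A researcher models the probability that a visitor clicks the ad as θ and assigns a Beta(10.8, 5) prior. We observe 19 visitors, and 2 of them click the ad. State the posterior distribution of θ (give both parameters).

The binomial likelihood is conjugate to the Beta prior: with 2 successes and 17 failures, the posterior is Beta(10.8+2, 5+17) = Beta(12.8, 22).

Posterior: Beta(12.8, 22)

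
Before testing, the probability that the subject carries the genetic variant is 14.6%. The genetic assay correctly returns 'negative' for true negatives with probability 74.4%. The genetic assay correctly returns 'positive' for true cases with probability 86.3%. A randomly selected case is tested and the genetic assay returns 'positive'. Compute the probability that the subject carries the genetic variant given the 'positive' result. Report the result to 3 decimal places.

Write H for 'the subject carries the genetic variant'. Prior odds H:¬H = 0.146/0.854 = 0.17096. For the 'positive' outcome, the likelihood ratio is 0.863/0.256 = 3.3711.
Posterior odds = 0.17096 × 3.3711 = 0.57632, so P(H|E) = 0.57632/(1+0.57632) = 0.366.

P(H | E) ≈ 0.366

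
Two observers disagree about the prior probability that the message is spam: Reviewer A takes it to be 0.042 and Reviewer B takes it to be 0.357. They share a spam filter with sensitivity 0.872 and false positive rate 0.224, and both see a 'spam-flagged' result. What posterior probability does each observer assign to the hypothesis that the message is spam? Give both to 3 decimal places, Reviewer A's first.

P('+'|H) = 0.872, P('+'|¬H) = 0.224.
Reviewer A: numerator 0.872·0.042 = 0.036624; evidence = 0.036624+0.224·0.958 = 0.25122; posterior = 0.146.
Reviewer B: numerator 0.872·0.357 = 0.31130; evidence = 0.31130+0.224·0.643 = 0.45534; posterior = 0.684.

Reviewer A: 0.146; Reviewer B: 0.684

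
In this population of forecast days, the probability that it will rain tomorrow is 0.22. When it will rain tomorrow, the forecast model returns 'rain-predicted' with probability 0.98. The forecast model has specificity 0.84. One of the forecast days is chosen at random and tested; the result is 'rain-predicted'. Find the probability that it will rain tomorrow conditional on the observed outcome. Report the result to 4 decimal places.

Write H for 'it will rain tomorrow'. Prior odds H:¬H = 0.22/0.78 = 0.28205. For the 'rain-predicted' outcome, the likelihood ratio is 0.98/0.16 = 6.1250.
Posterior odds = 0.28205 × 6.1250 = 1.7276, so P(H|E) = 1.7276/(1+1.7276) = 0.6334.

P(H | E) ≈ 0.6334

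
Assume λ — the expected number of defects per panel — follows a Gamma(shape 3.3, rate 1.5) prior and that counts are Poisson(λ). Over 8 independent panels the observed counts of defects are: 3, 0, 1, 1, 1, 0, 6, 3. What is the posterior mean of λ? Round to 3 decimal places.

Total count ∑xᵢ = 15 over n = 8 panels.
Gamma is conjugate to the Poisson likelihood: posterior is Gamma(shape = 3.3+15 = 18.3, rate = 1.5+8 = 9.5).
E[λ | data] = 18.3/9.5 = 1.926.

Posterior mean ≈ 1.926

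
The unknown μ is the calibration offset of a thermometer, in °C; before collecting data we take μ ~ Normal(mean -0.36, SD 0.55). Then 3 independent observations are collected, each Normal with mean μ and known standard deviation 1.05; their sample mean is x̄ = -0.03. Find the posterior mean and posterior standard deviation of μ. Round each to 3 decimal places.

With known σ, the Normal prior is conjugate. Weight on the data is w = (n/σ²)/(n/σ² + 1/τ₀²) = 2.72109/(2.72109+3.30579) = 0.45149.
Posterior mean = w·x̄ + (1−w)·μ₀ = 0.45149·-0.03 + 0.54851·-0.36 = -0.211. Posterior variance = 1/(2.72109+3.30579) = 0.165924, so SD = 0.407.

Posterior mean ≈ -0.211; posterior SD ≈ 0.407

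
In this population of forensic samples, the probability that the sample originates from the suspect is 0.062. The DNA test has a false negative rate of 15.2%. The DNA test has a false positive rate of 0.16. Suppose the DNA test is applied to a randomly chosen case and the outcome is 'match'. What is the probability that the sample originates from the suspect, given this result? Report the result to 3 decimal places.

P(H | E) ≈ 0.259

Write H for 'the sample originates from the suspect'. Prior odds H:¬H = 0.062/0.938 = 0.066098. For the 'match' outcome, the likelihood ratio is 0.848/0.16 = 5.3000.
Posterior odds = 0.066098 × 5.3000 = 0.35032, so P(H|E) = 0.35032/(1+0.35032) = 0.259.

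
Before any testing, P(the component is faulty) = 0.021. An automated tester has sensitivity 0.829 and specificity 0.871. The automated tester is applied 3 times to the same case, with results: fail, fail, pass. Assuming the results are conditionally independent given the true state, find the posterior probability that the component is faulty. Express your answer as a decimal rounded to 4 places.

Posterior P(H) ≈ 0.1482

With H the event that the component is faulty, the joint likelihood of the observed sequence is P(data|H) = 0.829·0.829·0.171 = 0.11752 and P(data|¬H) = 0.129·0.129·0.871 = 0.014494.
Bayes: P(H|data) = 0.021·0.11752 / (0.021·0.11752 + 0.979·0.014494) = 0.0024679/0.016658 = 0.1482.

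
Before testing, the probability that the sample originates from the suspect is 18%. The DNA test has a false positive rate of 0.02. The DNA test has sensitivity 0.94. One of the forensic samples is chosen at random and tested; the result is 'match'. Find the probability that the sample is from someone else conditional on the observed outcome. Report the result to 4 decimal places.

Let H be the event that the sample originates from the suspect. P(H) = 0.18, so P(¬H) = 0.82. With E the 'match' result, P(E|H) = 0.94 and P(E|¬H) = 0.02.
P(E) = 0.94·0.18 + 0.02·0.82 = 0.16920 + 0.016400 = 0.18560.
By Bayes' theorem, P(H|E) = 0.16920 / 0.18560 = 0.9116. Hence P(¬H|E) = 1 − 0.9116 = 0.0884.

P(¬H | E) ≈ 0.0884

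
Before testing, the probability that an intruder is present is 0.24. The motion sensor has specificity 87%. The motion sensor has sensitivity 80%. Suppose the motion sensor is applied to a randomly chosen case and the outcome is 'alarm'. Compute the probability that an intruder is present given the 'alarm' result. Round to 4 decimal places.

Let H be the event that an intruder is present. P(H) = 0.24, so P(¬H) = 0.76. With E the 'alarm' result, P(E|H) = 0.8 and P(E|¬H) = 0.13.
P(E) = 0.8·0.24 + 0.13·0.76 = 0.19200 + 0.098800 = 0.29080.
By Bayes' theorem, P(H|E) = 0.19200 / 0.29080 = 0.6602.

P(H | E) ≈ 0.6602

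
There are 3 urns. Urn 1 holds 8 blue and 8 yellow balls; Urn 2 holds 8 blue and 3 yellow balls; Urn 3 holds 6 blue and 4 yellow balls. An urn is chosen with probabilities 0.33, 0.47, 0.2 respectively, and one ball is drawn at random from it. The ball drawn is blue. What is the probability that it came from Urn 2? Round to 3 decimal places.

P(blue|Urn 1) = 0.5; P(blue|Urn 2) = 0.7273; P(blue|Urn 3) = 0.6.
Prior × likelihood for each source: 0.33·0.5=0.1650, 0.47·0.7273=0.3418, 0.2·0.6=0.1200. Summing gives P(blue) = 0.62682.
P(Urn 2 | blue) = 0.3418 / 0.62682 = 0.545.

Posterior probability ≈ 0.545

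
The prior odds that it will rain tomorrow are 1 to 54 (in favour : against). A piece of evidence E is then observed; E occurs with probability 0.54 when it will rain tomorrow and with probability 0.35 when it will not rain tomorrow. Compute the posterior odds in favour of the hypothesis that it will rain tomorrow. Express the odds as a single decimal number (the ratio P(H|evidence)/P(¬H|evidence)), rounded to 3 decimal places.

Prior odds = 1/54 = 0.018519. In log-odds, ln(0.018519) = -3.9890.
Add log likelihood ratio: ln(1.5429) = 0.43364.
Posterior log-odds = -3.5553, so posterior odds = exp(-3.5553) = 0.028571.

Posterior odds ≈ 0.029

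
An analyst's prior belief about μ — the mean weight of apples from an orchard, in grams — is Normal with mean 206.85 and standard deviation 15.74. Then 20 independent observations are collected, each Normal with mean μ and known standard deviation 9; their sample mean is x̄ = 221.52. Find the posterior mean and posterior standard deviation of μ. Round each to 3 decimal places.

Posterior mean ≈ 221.284; posterior SD ≈ 1.996

With known σ, the Normal prior is conjugate. Weight on the data is w = (n/σ²)/(n/σ² + 1/τ₀²) = 0.246914/(0.246914+0.00403637) = 0.98392.
Posterior mean = w·x̄ + (1−w)·μ₀ = 0.98392·221.52 + 0.016084·206.85 = 221.284. Posterior variance = 1/(0.246914+0.00403637) = 3.98486, so SD = 1.996.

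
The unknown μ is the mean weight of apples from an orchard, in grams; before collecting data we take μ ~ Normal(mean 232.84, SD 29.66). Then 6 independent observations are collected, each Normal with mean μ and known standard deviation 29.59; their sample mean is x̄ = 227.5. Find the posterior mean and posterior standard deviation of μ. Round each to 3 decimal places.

Prior precision 1/τ₀² = 1/29.66² = 0.00113673; data precision n/σ² = 6/29.59² = 0.00685269.
Posterior precision = 0.00113673 + 0.00685269 = 0.00798942, giving posterior SD = 1/√0.00798942 = 11.188.
Posterior mean = (0.00113673·232.84 + 0.00685269·227.5) / 0.00798942 = 228.260.

Posterior mean ≈ 228.260; posterior SD ≈ 11.188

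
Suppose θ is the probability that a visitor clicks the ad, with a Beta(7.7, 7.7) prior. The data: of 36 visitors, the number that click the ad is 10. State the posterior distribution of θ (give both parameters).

The binomial likelihood is conjugate to the Beta prior: with 10 successes and 26 failures, the posterior is Beta(7.7+10, 7.7+26) = Beta(17.7, 33.7).

Posterior: Beta(17.7, 33.7)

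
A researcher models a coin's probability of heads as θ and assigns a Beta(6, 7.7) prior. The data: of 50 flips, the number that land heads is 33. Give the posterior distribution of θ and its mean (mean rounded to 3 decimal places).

The binomial likelihood is conjugate to the Beta prior: with 33 successes and 17 failures, the posterior is Beta(6+33, 7.7+17) = Beta(39, 24.7).
Posterior mean = α/(α+β) = 39/63.7 = 0.612.

Posterior: Beta(39, 24.7); mean ≈ 0.612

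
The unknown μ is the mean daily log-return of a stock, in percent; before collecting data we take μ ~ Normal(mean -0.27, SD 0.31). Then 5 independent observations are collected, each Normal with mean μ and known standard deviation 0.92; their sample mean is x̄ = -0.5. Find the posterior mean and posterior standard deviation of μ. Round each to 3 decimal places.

Prior precision 1/τ₀² = 1/0.31² = 10.4058; data precision n/σ² = 5/0.92² = 5.90737.
Posterior precision = 10.4058 + 5.90737 = 16.3132, giving posterior SD = 1/√16.3132 = 0.248.
Posterior mean = (10.4058·-0.27 + 5.90737·-0.5) / 16.3132 = -0.353.

Posterior mean ≈ -0.353; posterior SD ≈ 0.248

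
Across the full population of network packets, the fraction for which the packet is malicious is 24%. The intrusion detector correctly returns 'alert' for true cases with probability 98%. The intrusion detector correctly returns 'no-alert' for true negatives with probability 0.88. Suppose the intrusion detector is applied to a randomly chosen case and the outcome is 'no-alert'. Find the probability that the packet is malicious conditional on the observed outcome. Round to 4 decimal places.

P(H | E) ≈ 0.0071

Let H be the event that the packet is malicious. P(H) = 0.24, so P(¬H) = 0.76. With E the 'no-alert' result, P(E|H) = 0.02 and P(E|¬H) = 0.88.
P(E) = 0.02·0.24 + 0.88·0.76 = 0.0048000 + 0.66880 = 0.67360.
By Bayes' theorem, P(H|E) = 0.0048000 / 0.67360 = 0.0071.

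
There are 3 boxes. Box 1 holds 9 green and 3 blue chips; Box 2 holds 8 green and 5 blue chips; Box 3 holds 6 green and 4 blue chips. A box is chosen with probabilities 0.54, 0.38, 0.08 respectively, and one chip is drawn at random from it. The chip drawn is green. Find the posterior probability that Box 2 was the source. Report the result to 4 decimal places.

P(green|Box 1) = 0.75; P(green|Box 2) = 0.6154; P(green|Box 3) = 0.6.
Prior × likelihood for each source: 0.54·0.75=0.4050, 0.38·0.6154=0.2338, 0.08·0.6=0.04800. Summing gives P(green) = 0.68685.
P(Box 2 | green) = 0.2338 / 0.68685 = 0.3405.

Posterior probability ≈ 0.3405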